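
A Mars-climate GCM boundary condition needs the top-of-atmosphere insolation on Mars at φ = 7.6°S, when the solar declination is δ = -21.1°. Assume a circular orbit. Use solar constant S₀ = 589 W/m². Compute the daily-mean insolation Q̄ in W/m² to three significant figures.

Q̄ ≈ 188 W/m²

cos H₀ = −tan(-7.6°) tan(-21.100°) = -0.0515, H₀ = 1.6223 rad.
Bracket: H₀ sin φ sin δ + cos φ cos δ sin H₀ = 1.6223×-0.13226×-0.36000 + 0.99122×0.93295×0.99867 = 0.077244 + 0.923529 = 1.000773.
Q̄ = (S₀/π) × [bracket] = (589/π) × 1.000773 = 187.6 W/m².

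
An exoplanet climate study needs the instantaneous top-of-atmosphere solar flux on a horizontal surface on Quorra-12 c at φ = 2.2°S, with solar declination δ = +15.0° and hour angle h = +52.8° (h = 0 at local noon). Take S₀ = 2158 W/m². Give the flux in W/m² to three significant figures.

cos θ_z = sin φ sin δ + cos φ cos δ cos h = -0.009935 + 0.583567 = 0.573632.
Flux = S₀ · cos θ_z = 2158 × 0.573632 = 1238 W/m².

1.24e+03 W/m²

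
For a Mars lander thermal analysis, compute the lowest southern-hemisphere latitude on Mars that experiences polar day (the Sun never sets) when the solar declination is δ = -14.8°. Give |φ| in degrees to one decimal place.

Polar day requires cos H₀ = −tan φ tan δ ≤ −1, i.e. tan φ tan δ ≥ 1.
The boundary is |tan φ| · |tan δ| = 1, so |φ| = 90° − |δ| = 90° − 14.8° = 75.2° in the southern hemisphere.

|φ| = 75.2°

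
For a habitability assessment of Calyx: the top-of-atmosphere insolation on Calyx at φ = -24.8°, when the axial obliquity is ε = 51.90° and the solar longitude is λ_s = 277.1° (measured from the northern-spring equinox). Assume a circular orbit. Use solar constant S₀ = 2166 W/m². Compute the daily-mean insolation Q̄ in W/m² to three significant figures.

Q̄ ≈ 813 W/m²

Solar declination: sin δ = sin ε · sin λ_s = sin 51.90° × sin 277.1° = -0.78090, so δ = -51.343°.
cos H₀ = −tan(-24.8°) tan(-51.343°) = -0.5776, H₀ = 2.1866 rad.
Bracket: H₀ sin φ sin δ + cos φ cos δ sin H₀ = 2.1866×-0.41945×-0.78090 + 0.90778×0.62466×0.81629 = 0.716218 + 0.462880 = 1.179098.
Q̄ = (S₀/π) × [bracket] = (2166/π) × 1.179098 = 812.9 W/m².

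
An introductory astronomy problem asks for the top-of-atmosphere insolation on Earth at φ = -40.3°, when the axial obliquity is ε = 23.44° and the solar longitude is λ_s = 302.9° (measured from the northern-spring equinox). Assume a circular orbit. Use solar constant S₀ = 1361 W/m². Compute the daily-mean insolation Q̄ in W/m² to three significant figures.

Q̄ ≈ 473 W/m²

Solar declination: sin δ = sin ε · sin λ_s = sin 23.44° × sin 302.9° = -0.33399, so δ = -19.511°.
cos H₀ = −tan(-40.3°) tan(-19.511°) = -0.3005, H₀ = 1.8760 rad.
Bracket: H₀ sin φ sin δ + cos φ cos δ sin H₀ = 1.8760×-0.64679×-0.33399 + 0.76267×0.94258×0.95378 = 0.405256 + 0.685651 = 1.090907.
Q̄ = (S₀/π) × [bracket] = (1361/π) × 1.090907 = 472.6 W/m².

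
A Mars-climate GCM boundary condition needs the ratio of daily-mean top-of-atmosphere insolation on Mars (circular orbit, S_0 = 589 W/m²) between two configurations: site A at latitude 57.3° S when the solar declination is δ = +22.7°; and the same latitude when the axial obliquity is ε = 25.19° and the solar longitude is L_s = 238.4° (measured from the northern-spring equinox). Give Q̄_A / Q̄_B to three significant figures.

Q̄_A / Q̄_B ≈ 0.0913

— Configuration A (ϕ=-57.3°):
cos h₀ = −tan(-57.3°) tan(+22.700°) = 0.6516, h₀ = 0.8611 rad.
Bracket: h₀ sin ϕ sin δ + cos ϕ cos δ sin h₀ = 0.8611×-0.84151×0.38591 + 0.54024×0.92254×0.75858 = -0.279640 + 0.378071 = 0.098431.
Q̄ = (S_0/π) × [bracket] = (589/π) × 0.098431 = 18.454 W/m².
— Configuration B (ϕ=-57.3°):
Solar declination: sin δ = sin ε · sin L_s = sin 25.19° × sin 238.4° = -0.36251, so δ = -21.255°.
cos h₀ = −tan(-57.3°) tan(-21.255°) = -0.6059, h₀ = 2.2217 rad.
Bracket: h₀ sin ϕ sin δ + cos ϕ cos δ sin h₀ = 2.2217×-0.84151×-0.36251 + 0.54024×0.93198×0.79555 = 0.677742 + 0.400554 = 1.078296.
Q̄ = (S_0/π) × [bracket] = (589/π) × 1.078296 = 202.16 W/m².
Ratio Q̄_A / Q̄_B = 18.454 / 202.16 = 0.09128.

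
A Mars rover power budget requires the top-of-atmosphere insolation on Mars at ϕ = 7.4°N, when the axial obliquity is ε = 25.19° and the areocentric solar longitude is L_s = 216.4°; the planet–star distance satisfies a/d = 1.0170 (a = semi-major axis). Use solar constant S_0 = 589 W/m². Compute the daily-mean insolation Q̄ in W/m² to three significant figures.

Q̄ ≈ 176 W/m²

sin δ = sin 25.19° × sin 216.4° = -0.25257, so δ = -14.630°.
cos h₀ = −tan(+7.4°) tan(-14.630°) = 0.0339, h₀ = 1.5369 rad.
Bracket: h₀ sin ϕ sin δ + cos ϕ cos δ sin h₀ = 1.5369×0.12880×-0.25257 + 0.99167×0.96758×0.99943 = -0.049997 + 0.958973 = 0.908976.
Inverse-square distance factor (a/d)² = 1.0170² = 1.034289.
Q̄ = (S_0/π) × 1.034289 × [bracket] = (589/π) × 1.034289 × 0.908976 = 176.3 W/m².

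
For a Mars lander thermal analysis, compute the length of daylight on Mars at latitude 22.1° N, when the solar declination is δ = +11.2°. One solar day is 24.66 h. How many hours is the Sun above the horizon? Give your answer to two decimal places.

cos H₀ = −tan φ · tan δ = −tan(+22.1°) × tan(+11.200°) = -0.0804, so H₀ = 1.6513 rad = 94.61°.
Daylight = 2H₀/(2π) × 24.66 h = (1.6513/π) × 24.66 = 12.96 h.

12.96 h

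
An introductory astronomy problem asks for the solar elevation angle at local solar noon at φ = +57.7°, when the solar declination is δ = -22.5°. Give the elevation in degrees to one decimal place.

9.8°

At local noon the hour angle is zero, so the zenith angle equals |φ − δ| = |+57.7° − (-22.500°)| = 80.200°.
Elevation = 90° − 80.200° = 9.8°.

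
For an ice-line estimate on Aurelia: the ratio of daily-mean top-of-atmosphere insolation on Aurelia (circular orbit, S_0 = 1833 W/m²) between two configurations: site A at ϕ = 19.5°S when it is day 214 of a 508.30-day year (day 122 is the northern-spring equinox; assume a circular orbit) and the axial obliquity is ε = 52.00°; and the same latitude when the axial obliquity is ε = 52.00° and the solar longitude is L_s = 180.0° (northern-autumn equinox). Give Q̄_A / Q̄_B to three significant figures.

— Configuration A (ϕ=-19.5°):
Solar longitude: L_s = 360° × (214 − 122)/508.30 = 65.158°.
sin δ = sin 52.00° × sin 65.158° = 0.71510, so δ = +45.651°.
cos h₀ = −tan(-19.5°) tan(+45.651°) = 0.3623, h₀ = 1.2001 rad.
Bracket: h₀ sin ϕ sin δ + cos ϕ cos δ sin h₀ = 1.2001×-0.33381×0.71510 + 0.94264×0.69902×0.93208 = -0.286473 + 0.614170 = 0.327697.
Q̄ = (S_0/π) × [bracket] = (1833/π) × 0.327697 = 191.20 W/m².
— Configuration B (ϕ=-19.5°):
Solar declination: sin δ = sin ε · sin L_s = sin 52.00° × sin 180.0° = 0.00000, so δ = +0.000°.
cos h₀ = −tan(-19.5°) tan(+0.000°) = 0.0000, h₀ = 1.5708 rad.
Bracket: h₀ sin ϕ sin δ + cos ϕ cos δ sin h₀ = 1.5708×-0.33381×0.00000 + 0.94264×1.00000×1.00000 = -0.000000 + 0.942640 = 0.942640.
Q̄ = (S_0/π) × [bracket] = (1833/π) × 0.942640 = 549.99 W/m².
Ratio Q̄_A / Q̄_B = 191.20 / 549.99 = 0.3476.

Q̄_A / Q̄_B ≈ 0.348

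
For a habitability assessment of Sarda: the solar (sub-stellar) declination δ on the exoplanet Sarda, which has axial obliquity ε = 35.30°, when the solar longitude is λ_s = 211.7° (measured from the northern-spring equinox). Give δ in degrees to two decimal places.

sin δ = sin ε · sin λ_s = sin 35.30° × sin 211.7° = -0.303648.
δ = arcsin(-0.303648) = -17.68°.

δ = -17.68°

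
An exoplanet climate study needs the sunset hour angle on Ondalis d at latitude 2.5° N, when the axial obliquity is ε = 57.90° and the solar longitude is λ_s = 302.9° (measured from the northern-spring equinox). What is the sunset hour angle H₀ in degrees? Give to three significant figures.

H₀ = 87.5°

Solar declination: sin δ = sin ε · sin λ_s = sin 57.90° × sin 302.9° = -0.71126, so δ = -45.338°.
cos H₀ = −tan φ · tan δ = −tan(+2.5°) × tan(-45.338°) = 0.0442, so H₀ = 1.5266 rad = 87.47°.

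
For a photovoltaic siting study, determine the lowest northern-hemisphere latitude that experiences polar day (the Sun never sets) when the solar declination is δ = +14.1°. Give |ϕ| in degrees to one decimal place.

|ϕ| = 75.9°

Polar day requires cos h₀ = −tan ϕ tan δ ≤ −1, i.e. tan ϕ tan δ ≥ 1.
The boundary is |tan ϕ| · |tan δ| = 1, so |ϕ| = 90° − |δ| = 90° − 14.1° = 75.9° in the northern hemisphere.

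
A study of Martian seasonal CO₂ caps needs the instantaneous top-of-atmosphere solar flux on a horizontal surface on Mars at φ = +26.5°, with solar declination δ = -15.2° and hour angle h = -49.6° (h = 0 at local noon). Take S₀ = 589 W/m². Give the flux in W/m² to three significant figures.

261 W/m²

cos θ_z = sin φ sin δ + cos φ cos δ cos h = -0.116988 + 0.559733 = 0.442745.
Flux = S₀ · cos θ_z = 589 × 0.442745 = 260.8 W/m².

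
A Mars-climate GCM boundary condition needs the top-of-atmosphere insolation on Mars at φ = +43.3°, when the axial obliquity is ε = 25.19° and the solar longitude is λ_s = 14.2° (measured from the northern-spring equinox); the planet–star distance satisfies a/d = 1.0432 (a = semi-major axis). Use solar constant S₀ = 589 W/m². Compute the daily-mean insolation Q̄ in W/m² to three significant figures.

Solar declination: sin δ = sin ε · sin λ_s = sin 25.19° × sin 14.2° = 0.10441, so δ = +5.993°.
cos H₀ = −tan(+43.3°) tan(+5.993°) = -0.0989, H₀ = 1.6699 rad.
Bracket: H₀ sin φ sin δ + cos φ cos δ sin H₀ = 1.6699×0.68582×0.10441 + 0.72777×0.99453×0.99509 = 0.119576 + 0.720235 = 0.839811.
Inverse-square distance factor (a/d)² = 1.0432² = 1.088266.
Q̄ = (S₀/π) × 1.088266 × [bracket] = (589/π) × 1.088266 × 0.839811 = 171.3 W/m².

Q̄ ≈ 171 W/m²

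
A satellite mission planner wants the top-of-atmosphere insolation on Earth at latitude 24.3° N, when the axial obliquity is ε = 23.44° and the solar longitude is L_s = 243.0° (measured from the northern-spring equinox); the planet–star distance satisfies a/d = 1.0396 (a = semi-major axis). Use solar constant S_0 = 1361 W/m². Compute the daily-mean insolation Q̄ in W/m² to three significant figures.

Q̄ ≈ 298 W/m²

Solar declination: sin δ = sin ε · sin L_s = sin 23.44° × sin 243.0° = -0.35443, so δ = -20.759°.
cos h₀ = −tan(+24.3°) tan(-20.759°) = 0.1711, h₀ = 1.3988 rad.
Bracket: h₀ sin ϕ sin δ + cos ϕ cos δ sin h₀ = 1.3988×0.41151×-0.35443 + 0.91140×0.93508×0.98525 = -0.204017 + 0.839661 = 0.635644.
Inverse-square distance factor (a/d)² = 1.0396² = 1.080768.
Q̄ = (S_0/π) × 1.080768 × [bracket] = (1361/π) × 1.080768 × 0.635644 = 297.6 W/m².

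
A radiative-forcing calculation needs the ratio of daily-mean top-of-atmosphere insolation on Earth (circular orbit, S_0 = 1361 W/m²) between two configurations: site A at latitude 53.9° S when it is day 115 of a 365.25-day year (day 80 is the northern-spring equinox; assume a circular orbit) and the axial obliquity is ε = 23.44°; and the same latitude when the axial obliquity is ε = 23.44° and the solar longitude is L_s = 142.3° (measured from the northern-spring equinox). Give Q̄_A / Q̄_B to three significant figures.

— Configuration A (ϕ=-53.9°):
Solar longitude: L_s = 360° × (115 − 80)/365.25 = 34.497°.
sin δ = sin 23.44° × sin 34.497° = 0.22529, so δ = +13.020°.
cos h₀ = −tan(-53.9°) tan(+13.020°) = 0.3171, h₀ = 1.2481 rad.
Bracket: h₀ sin ϕ sin δ + cos ϕ cos δ sin h₀ = 1.2481×-0.80799×0.22529 + 0.58920×0.97429×0.94839 = -0.227194 + 0.544425 = 0.317231.
Q̄ = (S_0/π) × [bracket] = (1361/π) × 0.317231 = 137.43 W/m².
— Configuration B (ϕ=-53.9°):
Solar declination: sin δ = sin ε · sin L_s = sin 23.44° × sin 142.3° = 0.24326, so δ = +14.079°.
cos h₀ = −tan(-53.9°) tan(+14.079°) = 0.3439, h₀ = 1.2197 rad.
Bracket: h₀ sin ϕ sin δ + cos ϕ cos δ sin h₀ = 1.2197×-0.80799×0.24326 + 0.58920×0.96996×0.93900 = -0.239734 + 0.536639 = 0.296905.
Q̄ = (S_0/π) × [bracket] = (1361/π) × 0.296905 = 128.63 W/m².
Ratio Q̄_A / Q̄_B = 137.43 / 128.63 = 1.068.

Q̄_A / Q̄_B ≈ 1.07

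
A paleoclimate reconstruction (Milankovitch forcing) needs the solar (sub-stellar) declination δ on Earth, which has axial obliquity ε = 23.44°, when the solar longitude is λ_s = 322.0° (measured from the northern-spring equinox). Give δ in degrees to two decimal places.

δ = -14.18°

sin δ = sin ε · sin λ_s = sin 23.44° × sin 322.0° = -0.244903.
δ = arcsin(-0.244903) = -14.18°.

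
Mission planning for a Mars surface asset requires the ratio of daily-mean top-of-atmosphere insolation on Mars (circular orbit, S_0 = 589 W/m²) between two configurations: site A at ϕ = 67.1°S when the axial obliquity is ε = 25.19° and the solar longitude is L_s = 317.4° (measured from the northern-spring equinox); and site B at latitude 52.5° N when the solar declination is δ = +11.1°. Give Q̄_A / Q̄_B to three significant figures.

— Configuration A (ϕ=-67.1°):
Solar declination: sin δ = sin ε · sin L_s = sin 25.19° × sin 317.4° = -0.28809, so δ = -16.744°.
cos h₀ = −tan(-67.1°) tan(-16.744°) = -0.7122, h₀ = 2.3634 rad.
Bracket: h₀ sin ϕ sin δ + cos ϕ cos δ sin h₀ = 2.3634×-0.92119×-0.28809 + 0.38912×0.95760×0.70197 = 0.627212 + 0.261569 = 0.888781.
Q̄ = (S_0/π) × [bracket] = (589/π) × 0.888781 = 166.63 W/m².
— Configuration B (ϕ=+52.5°):
cos h₀ = −tan(+52.5°) tan(+11.100°) = -0.2557, h₀ = 1.8294 rad.
Bracket: h₀ sin ϕ sin δ + cos ϕ cos δ sin h₀ = 1.8294×0.79335×0.19252 + 0.60876×0.98129×0.96676 = 0.279415 + 0.577514 = 0.856929.
Q̄ = (S_0/π) × [bracket] = (589/π) × 0.856929 = 160.66 W/m².
Ratio Q̄_A / Q̄_B = 166.63 / 160.66 = 1.037.

Q̄_A / Q̄_B ≈ 1.04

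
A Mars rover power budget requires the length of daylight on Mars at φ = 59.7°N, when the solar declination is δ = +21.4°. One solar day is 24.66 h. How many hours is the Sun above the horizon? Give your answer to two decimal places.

18.10 h

cos H₀ = −tan φ · tan δ = −tan(+59.7°) × tan(+21.400°) = -0.6706, so H₀ = 2.3059 rad = 132.12°.
Daylight = 2H₀/(2π) × 24.66 h = (2.3059/π) × 24.66 = 18.10 h.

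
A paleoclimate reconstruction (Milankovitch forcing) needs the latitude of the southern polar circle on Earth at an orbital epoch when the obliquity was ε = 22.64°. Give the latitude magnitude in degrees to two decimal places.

67.36°

The polar circle is the lowest latitude that experiences at least one full rotation of continuous darkness at the northern-summer solstice; it lies at |φ| = 90° − ε = 90° − 22.64° = 67.36°.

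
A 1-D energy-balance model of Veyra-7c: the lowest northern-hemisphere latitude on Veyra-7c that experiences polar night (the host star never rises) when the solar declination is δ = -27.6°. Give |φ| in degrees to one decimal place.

Polar night requires cos H₀ = −tan φ tan δ ≥ 1, i.e. tan φ tan δ ≤ −1.
The boundary is |tan φ| · |tan δ| = 1, so |φ| = 90° − |δ| = 90° − 27.6° = 62.4° in the northern hemisphere.

|φ| = 62.4°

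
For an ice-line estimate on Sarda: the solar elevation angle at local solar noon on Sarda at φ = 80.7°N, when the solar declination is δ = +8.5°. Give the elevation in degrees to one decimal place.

At local noon the hour angle is zero, so the zenith angle equals |φ − δ| = |+80.7° − (+8.500°)| = 72.200°.
Elevation = 90° − 72.200° = 17.8°.

17.8°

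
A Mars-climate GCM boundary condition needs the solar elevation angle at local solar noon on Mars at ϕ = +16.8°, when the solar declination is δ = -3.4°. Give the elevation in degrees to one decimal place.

69.8°

At local noon the hour angle is zero, so the zenith angle equals |ϕ − δ| = |+16.8° − (-3.400°)| = 20.200°.
Elevation = 90° − 20.200° = 69.8°.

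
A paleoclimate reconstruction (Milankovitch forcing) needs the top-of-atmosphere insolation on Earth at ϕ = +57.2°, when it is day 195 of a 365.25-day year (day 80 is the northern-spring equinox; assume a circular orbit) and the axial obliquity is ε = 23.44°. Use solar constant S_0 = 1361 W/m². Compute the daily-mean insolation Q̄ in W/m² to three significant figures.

Q̄ ≈ 469 W/m²

Solar longitude: L_s = 360° × (195 − 80)/365.25 = 113.347°.
sin δ = sin 23.44° × sin 113.347° = 0.36522, so δ = +21.421°.
cos h₀ = −tan(+57.2°) tan(+21.421°) = -0.6088, h₀ = 2.2253 rad.
Bracket: h₀ sin ϕ sin δ + cos ϕ cos δ sin h₀ = 2.2253×0.84057×0.36522 + 0.54171×0.93092×0.79335 = 0.683151 + 0.400077 = 1.083228.
Q̄ = (S_0/π) × [bracket] = (1361/π) × 1.083228 = 469.3 W/m².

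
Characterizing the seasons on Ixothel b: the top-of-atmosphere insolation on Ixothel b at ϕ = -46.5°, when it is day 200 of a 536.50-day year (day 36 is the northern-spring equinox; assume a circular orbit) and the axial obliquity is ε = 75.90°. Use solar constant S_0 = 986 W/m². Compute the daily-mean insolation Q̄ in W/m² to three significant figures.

Q̄ ≈ 0.00 W/m²

Solar longitude: L_s = 360° × (200 − 36)/536.50 = 110.047°.
sin δ = sin 75.90° × sin 110.047° = 0.91111, so δ = +65.659°.
cos h₀ = −tan(-46.5°) tan(+65.659°) = 2.3295 ≥ 1 ⇒ polar night, h₀ = 0 and Q̄ = 0.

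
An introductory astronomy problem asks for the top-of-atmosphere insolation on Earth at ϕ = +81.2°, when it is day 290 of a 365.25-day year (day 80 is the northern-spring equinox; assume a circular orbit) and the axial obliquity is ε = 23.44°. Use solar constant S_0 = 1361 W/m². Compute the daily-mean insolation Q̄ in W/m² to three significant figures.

Q̄ ≈ 0.00 W/m²

Solar longitude: L_s = 360° × (290 − 80)/365.25 = 206.982°.
sin δ = sin 23.44° × sin 206.982° = -0.18048, so δ = -10.398°.
cos h₀ = −tan(+81.2°) tan(-10.398°) = 1.1853 ≥ 1 ⇒ polar night, h₀ = 0 and Q̄ = 0.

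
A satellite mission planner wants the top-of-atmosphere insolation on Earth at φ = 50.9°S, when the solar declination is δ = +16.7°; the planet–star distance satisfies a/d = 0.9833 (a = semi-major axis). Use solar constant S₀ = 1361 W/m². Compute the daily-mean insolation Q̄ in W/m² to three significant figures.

Q̄ ≈ 124 W/m²

cos H₀ = −tan(-50.9°) tan(+16.700°) = 0.3692, H₀ = 1.1927 rad.
Bracket: H₀ sin φ sin δ + cos φ cos δ sin H₀ = 1.1927×-0.77605×0.28736 + 0.63068×0.95782×0.92936 = -0.265979 + 0.561406 = 0.295427.
Inverse-square distance factor (a/d)² = 0.9833² = 0.966879.
Q̄ = (S₀/π) × 0.966879 × [bracket] = (1361/π) × 0.966879 × 0.295427 = 123.7 W/m².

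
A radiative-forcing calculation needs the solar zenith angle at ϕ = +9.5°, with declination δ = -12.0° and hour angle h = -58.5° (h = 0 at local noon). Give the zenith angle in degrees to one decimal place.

cos θ_z = sin ϕ sin δ + cos ϕ cos δ cos h = -0.034315 + 0.504072 = 0.469757.
θ_z = arccos(0.469757) = 62.0°.

θ_z = 62.0°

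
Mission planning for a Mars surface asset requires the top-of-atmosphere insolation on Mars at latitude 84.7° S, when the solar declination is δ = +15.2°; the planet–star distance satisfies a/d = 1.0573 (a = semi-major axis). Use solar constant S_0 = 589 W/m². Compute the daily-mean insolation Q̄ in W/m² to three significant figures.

cos h₀ = −tan(-84.7°) tan(+15.200°) = 2.9288 ≥ 1 ⇒ polar night, h₀ = 0 and Q̄ = 0.
Inverse-square distance factor (a/d)² = 1.0573² = 1.117883.

Q̄ ≈ 0.00 W/m²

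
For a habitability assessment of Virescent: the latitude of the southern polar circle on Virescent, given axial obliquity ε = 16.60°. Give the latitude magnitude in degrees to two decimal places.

73.40°

The polar circle is the lowest latitude that experiences at least one full rotation of continuous darkness at the northern-summer solstice; it lies at |ϕ| = 90° − ε = 90° − 16.60° = 73.40°.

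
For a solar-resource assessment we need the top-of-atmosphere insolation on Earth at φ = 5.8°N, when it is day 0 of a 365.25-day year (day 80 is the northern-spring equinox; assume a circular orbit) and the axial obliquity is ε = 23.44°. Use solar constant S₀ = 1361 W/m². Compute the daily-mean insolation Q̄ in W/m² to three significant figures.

Solar longitude: λ_s = 360° × (0 − 80)/365.25 = -78.850°, i.e. -78.850° + 360° = 281.150°.
sin δ = sin 23.44° × sin 281.150° = -0.39028, so δ = -22.972°.
cos H₀ = −tan(+5.8°) tan(-22.972°) = 0.0431, H₀ = 1.5277 rad.
Bracket: H₀ sin φ sin δ + cos φ cos δ sin H₀ = 1.5277×0.10106×-0.39028 + 0.99488×0.92070×0.99907 = -0.060255 + 0.915134 = 0.854879.
Q̄ = (S₀/π) × [bracket] = (1361/π) × 0.854879 = 370.4 W/m².

Q̄ ≈ 370 W/m²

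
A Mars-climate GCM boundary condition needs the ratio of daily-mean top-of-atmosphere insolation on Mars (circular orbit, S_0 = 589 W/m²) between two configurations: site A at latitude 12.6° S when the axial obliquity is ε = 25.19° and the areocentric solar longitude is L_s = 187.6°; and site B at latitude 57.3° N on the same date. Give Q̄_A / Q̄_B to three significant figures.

— Configuration A (ϕ=-12.6°):
sin δ = sin 25.19° × sin 187.6° = -0.05629, so δ = -3.227°.
cos h₀ = −tan(-12.6°) tan(-3.227°) = -0.0126, h₀ = 1.5834 rad.
Bracket: h₀ sin ϕ sin δ + cos ϕ cos δ sin h₀ = 1.5834×-0.21814×-0.05629 + 0.97592×0.99841×0.99992 = 0.019443 + 0.974290 = 0.993733.
Q̄ = (S_0/π) × [bracket] = (589/π) × 0.993733 = 186.31 W/m².
— Configuration B (ϕ=+57.3°):
cos h₀ = −tan(+57.3°) tan(-3.227°) = 0.0878, h₀ = 1.4829 rad.
Bracket: h₀ sin ϕ sin δ + cos ϕ cos δ sin h₀ = 1.4829×0.84151×-0.05629 + 0.54024×0.99841×0.99614 = -0.070243 + 0.537299 = 0.467056.
Q̄ = (S_0/π) × [bracket] = (589/π) × 0.467056 = 87.566 W/m².
Ratio Q̄_A / Q̄_B = 186.31 / 87.566 = 2.128.

Q̄_A / Q̄_B ≈ 2.13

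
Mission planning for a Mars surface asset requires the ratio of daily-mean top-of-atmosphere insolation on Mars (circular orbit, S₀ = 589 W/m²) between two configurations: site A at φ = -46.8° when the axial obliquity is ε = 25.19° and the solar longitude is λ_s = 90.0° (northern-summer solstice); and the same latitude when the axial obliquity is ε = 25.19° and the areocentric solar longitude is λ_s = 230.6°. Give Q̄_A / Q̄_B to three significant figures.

Q̄_A / Q̄_B ≈ 0.198

— Configuration A (φ=-46.8°):
Solar declination: sin δ = sin ε · sin λ_s = sin 25.19° × sin 90.0° = 0.42562, so δ = +25.190°.
cos H₀ = −tan(-46.8°) tan(+25.190°) = 0.5009, H₀ = 1.0462 rad.
Bracket: H₀ sin φ sin δ + cos φ cos δ sin H₀ = 1.0462×-0.72897×0.42562 + 0.68455×0.90490×0.86552 = -0.324598 + 0.536146 = 0.211548.
Q̄ = (S₀/π) × [bracket] = (589/π) × 0.211548 = 39.662 W/m².
— Configuration B (φ=-46.8°):
sin δ = sin 25.19° × sin 230.6° = -0.32889, so δ = -19.202°.
cos H₀ = −tan(-46.8°) tan(-19.202°) = -0.3709, H₀ = 1.9507 rad.
Bracket: H₀ sin φ sin δ + cos φ cos δ sin H₀ = 1.9507×-0.72897×-0.32889 + 0.68455×0.94437×0.92869 = 0.467682 + 0.600369 = 1.068051.
Q̄ = (S₀/π) × [bracket] = (589/π) × 1.068051 = 200.24 W/m².
Ratio Q̄_A / Q̄_B = 39.662 / 200.24 = 0.1981.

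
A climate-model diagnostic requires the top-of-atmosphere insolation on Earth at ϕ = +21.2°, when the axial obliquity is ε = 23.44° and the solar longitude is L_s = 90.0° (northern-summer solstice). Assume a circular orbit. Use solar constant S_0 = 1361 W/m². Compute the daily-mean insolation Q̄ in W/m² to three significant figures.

Q̄ ≈ 474 W/m²

Solar declination: sin δ = sin ε · sin L_s = sin 23.44° × sin 90.0° = 0.39779, so δ = +23.440°.
cos h₀ = −tan(+21.2°) tan(+23.440°) = -0.1682, h₀ = 1.7398 rad.
Bracket: h₀ sin ϕ sin δ + cos ϕ cos δ sin h₀ = 1.7398×0.36162×0.39779 + 0.93232×0.91748×0.98576 = 0.250268 + 0.843204 = 1.093472.
Q̄ = (S_0/π) × [bracket] = (1361/π) × 1.093472 = 473.7 W/m².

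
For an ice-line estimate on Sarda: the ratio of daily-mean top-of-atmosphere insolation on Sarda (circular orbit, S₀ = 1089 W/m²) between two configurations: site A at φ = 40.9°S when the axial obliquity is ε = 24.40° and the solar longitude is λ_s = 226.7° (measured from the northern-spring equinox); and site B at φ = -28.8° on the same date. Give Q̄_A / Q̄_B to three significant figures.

— Configuration A (φ=-40.9°):
Solar declination: sin δ = sin ε · sin λ_s = sin 24.40° × sin 226.7° = -0.30065, so δ = -17.496°.
cos H₀ = −tan(-40.9°) tan(-17.496°) = -0.2731, H₀ = 1.8474 rad.
Bracket: H₀ sin φ sin δ + cos φ cos δ sin H₀ = 1.8474×-0.65474×-0.30065 + 0.75585×0.95374×0.96200 = 0.363656 + 0.693491 = 1.057147.
Q̄ = (S₀/π) × [bracket] = (1089/π) × 1.057147 = 366.45 W/m².
— Configuration B (φ=-28.8°):
cos H₀ = −tan(-28.8°) tan(-17.496°) = -0.1733, H₀ = 1.7450 rad.
Bracket: H₀ sin φ sin δ + cos φ cos δ sin H₀ = 1.7450×-0.48175×-0.30065 + 0.87631×0.95374×0.98487 = 0.252743 + 0.823127 = 1.075870.
Q̄ = (S₀/π) × [bracket] = (1089/π) × 1.075870 = 372.94 W/m².
Ratio Q̄_A / Q̄_B = 366.45 / 372.94 = 0.9826.

Q̄_A / Q̄_B ≈ 0.983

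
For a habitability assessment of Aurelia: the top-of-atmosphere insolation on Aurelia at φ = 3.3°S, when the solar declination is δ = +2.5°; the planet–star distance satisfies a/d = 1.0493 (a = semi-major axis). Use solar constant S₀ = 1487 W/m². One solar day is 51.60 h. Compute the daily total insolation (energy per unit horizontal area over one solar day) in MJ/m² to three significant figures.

96.2 MJ/m²

cos H₀ = −tan(-3.3°) tan(+2.500°) = 0.0025, H₀ = 1.5683 rad.
Bracket: H₀ sin φ sin δ + cos φ cos δ sin H₀ = 1.5683×-0.05756×0.04362 + 0.99834×0.99905×1.00000 = -0.003938 + 0.997392 = 0.993454.
Inverse-square distance factor (a/d)² = 1.0493² = 1.101030.
Q̄ = (S₀/π) × 1.101030 × [bracket] = (1487/π) × 1.101030 × 0.993454 = 517.74 W/m².
Daily total = Q̄ × 51.60 h × 3600 s/h = 517.74 × 51.60 × 3600 / 10⁶ = 96.18 MJ/m².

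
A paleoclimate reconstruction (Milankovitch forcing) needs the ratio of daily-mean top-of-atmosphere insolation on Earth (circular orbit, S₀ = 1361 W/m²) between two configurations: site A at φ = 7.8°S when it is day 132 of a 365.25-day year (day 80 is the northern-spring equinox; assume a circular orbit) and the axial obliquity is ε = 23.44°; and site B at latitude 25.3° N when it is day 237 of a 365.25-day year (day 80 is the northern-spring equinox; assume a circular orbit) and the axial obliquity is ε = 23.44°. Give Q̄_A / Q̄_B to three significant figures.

— Configuration A (φ=-7.8°):
Solar longitude: λ_s = 360° × (132 − 80)/365.25 = 51.253°.
sin δ = sin 23.44° × sin 51.253° = 0.31024, so δ = +18.074°.
cos H₀ = −tan(-7.8°) tan(+18.074°) = 0.0447, H₀ = 1.5261 rad.
Bracket: H₀ sin φ sin δ + cos φ cos δ sin H₀ = 1.5261×-0.13572×0.31024 + 0.99075×0.95066×0.99900 = -0.064258 + 0.940925 = 0.876667.
Q̄ = (S₀/π) × [bracket] = (1361/π) × 0.876667 = 379.79 W/m².
— Configuration B (φ=+25.3°):
Solar longitude: λ_s = 360° × (237 − 80)/365.25 = 154.743°.
sin δ = sin 23.44° × sin 154.743° = 0.16973, so δ = +9.772°.
cos H₀ = −tan(+25.3°) tan(+9.772°) = -0.0814, H₀ = 1.6523 rad.
Bracket: H₀ sin φ sin δ + cos φ cos δ sin H₀ = 1.6523×0.42736×0.16973 + 0.90408×0.98549×0.99668 = 0.119851 + 0.888004 = 1.007855.
Q̄ = (S₀/π) × [bracket] = (1361/π) × 1.007855 = 436.62 W/m².
Ratio Q̄_A / Q̄_B = 379.79 / 436.62 = 0.8698.

Q̄_A / Q̄_B ≈ 0.870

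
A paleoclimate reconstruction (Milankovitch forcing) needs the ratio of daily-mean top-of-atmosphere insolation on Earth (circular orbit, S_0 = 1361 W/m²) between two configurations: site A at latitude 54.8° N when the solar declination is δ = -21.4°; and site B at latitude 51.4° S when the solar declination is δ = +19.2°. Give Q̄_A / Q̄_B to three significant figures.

Q̄_A / Q̄_B ≈ 0.633

— Configuration A (ϕ=+54.8°):
cos h₀ = −tan(+54.8°) tan(-21.400°) = 0.5555, h₀ = 0.9818 rad.
Bracket: h₀ sin ϕ sin δ + cos ϕ cos δ sin h₀ = 0.9818×0.81714×-0.36488 + 0.57643×0.93106×0.83148 = -0.292732 + 0.446248 = 0.153516.
Q̄ = (S_0/π) × [bracket] = (1361/π) × 0.153516 = 66.506 W/m².
— Configuration B (ϕ=-51.4°):
cos h₀ = −tan(-51.4°) tan(+19.200°) = 0.4362, h₀ = 1.1194 rad.
Bracket: h₀ sin ϕ sin δ + cos ϕ cos δ sin h₀ = 1.1194×-0.78152×0.32887 + 0.62388×0.94438×0.89984 = -0.287706 + 0.530168 = 0.242462.
Q̄ = (S_0/π) × [bracket] = (1361/π) × 0.242462 = 105.04 W/m².
Ratio Q̄_A / Q̄_B = 66.506 / 105.04 = 0.6331.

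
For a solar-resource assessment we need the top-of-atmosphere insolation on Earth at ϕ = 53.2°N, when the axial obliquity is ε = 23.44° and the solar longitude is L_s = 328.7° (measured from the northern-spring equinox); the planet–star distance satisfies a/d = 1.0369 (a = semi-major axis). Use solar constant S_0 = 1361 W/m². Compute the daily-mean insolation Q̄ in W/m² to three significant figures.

Q̄ ≈ 163 W/m²

Solar declination: sin δ = sin ε · sin L_s = sin 23.44° × sin 328.7° = -0.20666, so δ = -11.927°.
cos h₀ = −tan(+53.2°) tan(-11.927°) = 0.2823, h₀ = 1.2846 rad.
Bracket: h₀ sin ϕ sin δ + cos ϕ cos δ sin h₀ = 1.2846×0.80073×-0.20666 + 0.59902×0.97841×0.95931 = -0.212574 + 0.562239 = 0.349665.
Inverse-square distance factor (a/d)² = 1.0369² = 1.075162.
Q̄ = (S_0/π) × 1.075162 × [bracket] = (1361/π) × 1.075162 × 0.349665 = 162.9 W/m².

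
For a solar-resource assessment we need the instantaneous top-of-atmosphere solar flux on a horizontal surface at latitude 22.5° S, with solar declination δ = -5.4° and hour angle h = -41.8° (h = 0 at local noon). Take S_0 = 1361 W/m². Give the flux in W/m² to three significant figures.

982 W/m²

cos θ_z = sin ϕ sin δ + cos ϕ cos δ cos h = 0.036014 + 0.685673 = 0.721687.
Flux = S_0 · cos θ_z = 1361 × 0.721687 = 982.2 W/m².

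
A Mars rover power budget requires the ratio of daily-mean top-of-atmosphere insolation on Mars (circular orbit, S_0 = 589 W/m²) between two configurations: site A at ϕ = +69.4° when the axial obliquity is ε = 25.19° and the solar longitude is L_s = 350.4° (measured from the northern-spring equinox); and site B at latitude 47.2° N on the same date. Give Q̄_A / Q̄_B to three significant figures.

— Configuration A (ϕ=+69.4°):
Solar declination: sin δ = sin ε · sin L_s = sin 25.19° × sin 350.4° = -0.07098, so δ = -4.070°.
cos h₀ = −tan(+69.4°) tan(-4.070°) = 0.1893, h₀ = 1.3803 rad.
Bracket: h₀ sin ϕ sin δ + cos ϕ cos δ sin h₀ = 1.3803×0.93606×-0.07098 + 0.35184×0.99748×0.98192 = -0.091709 + 0.344608 = 0.252899.
Q̄ = (S_0/π) × [bracket] = (589/π) × 0.252899 = 47.415 W/m².
— Configuration B (ϕ=+47.2°):
cos h₀ = −tan(+47.2°) tan(-4.070°) = 0.0768, h₀ = 1.4939 rad.
Bracket: h₀ sin ϕ sin δ + cos ϕ cos δ sin h₀ = 1.4939×0.73373×-0.07098 + 0.67944×0.99748×0.99704 = -0.077803 + 0.675722 = 0.597919.
Q̄ = (S_0/π) × [bracket] = (589/π) × 0.597919 = 112.10 W/m².
Ratio Q̄_A / Q̄_B = 47.415 / 112.10 = 0.4230.

Q̄_A / Q̄_B ≈ 0.423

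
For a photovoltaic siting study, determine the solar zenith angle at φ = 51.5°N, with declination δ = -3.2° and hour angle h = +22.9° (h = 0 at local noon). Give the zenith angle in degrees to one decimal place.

cos θ_z = sin φ sin δ + cos φ cos δ cos h = -0.043686 + 0.572557 = 0.528871.
θ_z = arccos(0.528871) = 58.1°.

θ_z = 58.1°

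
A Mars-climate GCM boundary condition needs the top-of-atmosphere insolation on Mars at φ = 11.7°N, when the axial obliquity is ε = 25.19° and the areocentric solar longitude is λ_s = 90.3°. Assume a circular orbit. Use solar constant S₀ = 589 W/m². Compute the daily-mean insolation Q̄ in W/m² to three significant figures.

sin δ = sin 25.19° × sin 90.3° = 0.42562, so δ = +25.190°.
cos H₀ = −tan(+11.7°) tan(+25.190°) = -0.0974, H₀ = 1.6684 rad.
Bracket: H₀ sin φ sin δ + cos φ cos δ sin H₀ = 1.6684×0.20279×0.42562 + 0.97922×0.90490×0.99524 = 0.144002 + 0.881878 = 1.025880.
Q̄ = (S₀/π) × [bracket] = (589/π) × 1.025880 = 192.3 W/m².

Q̄ ≈ 192 W/m²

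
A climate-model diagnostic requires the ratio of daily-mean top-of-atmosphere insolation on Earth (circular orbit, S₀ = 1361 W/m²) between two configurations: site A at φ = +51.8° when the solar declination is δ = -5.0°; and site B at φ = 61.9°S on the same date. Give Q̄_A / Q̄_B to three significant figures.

Q̄_A / Q̄_B ≈ 0.859

— Configuration A (φ=+51.8°):
cos H₀ = −tan(+51.8°) tan(-5.000°) = 0.1112, H₀ = 1.4594 rad.
Bracket: H₀ sin φ sin δ + cos φ cos δ sin H₀ = 1.4594×0.78586×-0.08716 + 0.61841×0.99619×0.99380 = -0.099962 + 0.612234 = 0.512272.
Q̄ = (S₀/π) × [bracket] = (1361/π) × 0.512272 = 221.93 W/m².
— Configuration B (φ=-61.9°):
cos H₀ = −tan(-61.9°) tan(-5.000°) = -0.1639, H₀ = 1.7354 rad.
Bracket: H₀ sin φ sin δ + cos φ cos δ sin H₀ = 1.7354×-0.88213×-0.08716 + 0.47101×0.99619×0.98648 = 0.133429 + 0.462872 = 0.596301.
Q̄ = (S₀/π) × [bracket] = (1361/π) × 0.596301 = 258.33 W/m².
Ratio Q̄_A / Q̄_B = 221.93 / 258.33 = 0.8591.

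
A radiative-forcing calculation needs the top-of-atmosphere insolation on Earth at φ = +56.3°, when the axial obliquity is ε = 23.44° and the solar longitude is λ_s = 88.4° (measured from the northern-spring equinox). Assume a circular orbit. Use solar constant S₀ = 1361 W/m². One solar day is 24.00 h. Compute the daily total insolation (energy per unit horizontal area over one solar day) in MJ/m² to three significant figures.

42.7 MJ/m²

Solar declination: sin δ = sin ε · sin λ_s = sin 23.44° × sin 88.4° = 0.39763, so δ = +23.430°.
cos H₀ = −tan(+56.3°) tan(+23.430°) = -0.6498, H₀ = 2.2781 rad.
Bracket: H₀ sin φ sin δ + cos φ cos δ sin H₀ = 2.2781×0.83195×0.39763 + 0.55484×0.91754×0.76010 = 0.753614 + 0.386958 = 1.140572.
Q̄ = (S₀/π) × [bracket] = (1361/π) × 1.140572 = 494.12 W/m².
Daily total = Q̄ × 24.00 h × 3600 s/h = 494.12 × 24.00 × 3600 / 10⁶ = 42.69 MJ/m².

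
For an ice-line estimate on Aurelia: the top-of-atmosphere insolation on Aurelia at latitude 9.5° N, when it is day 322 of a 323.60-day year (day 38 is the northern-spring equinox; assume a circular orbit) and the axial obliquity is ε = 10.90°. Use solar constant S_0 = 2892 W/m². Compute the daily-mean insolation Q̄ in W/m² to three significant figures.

Solar longitude: L_s = 360° × (322 − 38)/323.60 = 315.946°.
sin δ = sin 10.90° × sin 315.946° = -0.13149, so δ = -7.555°.
cos h₀ = −tan(+9.5°) tan(-7.555°) = 0.0222, h₀ = 1.5486 rad.
Bracket: h₀ sin ϕ sin δ + cos ϕ cos δ sin h₀ = 1.5486×0.16505×-0.13149 + 0.98629×0.99132×0.99975 = -0.033608 + 0.977485 = 0.943877.
Q̄ = (S_0/π) × [bracket] = (2892/π) × 0.943877 = 868.9 W/m².

Q̄ ≈ 869 W/m²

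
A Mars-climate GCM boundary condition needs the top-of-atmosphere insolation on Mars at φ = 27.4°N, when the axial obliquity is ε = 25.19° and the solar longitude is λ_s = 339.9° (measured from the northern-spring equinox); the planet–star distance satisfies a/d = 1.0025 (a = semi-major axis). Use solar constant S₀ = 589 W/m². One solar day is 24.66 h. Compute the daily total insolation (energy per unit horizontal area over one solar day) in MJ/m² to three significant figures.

13.0 MJ/m²

Solar declination: sin δ = sin ε · sin λ_s = sin 25.19° × sin 339.9° = -0.14627, so δ = -8.411°.
cos H₀ = −tan(+27.4°) tan(-8.411°) = 0.0766, H₀ = 1.4941 rad.
Bracket: H₀ sin φ sin δ + cos φ cos δ sin H₀ = 1.4941×0.46020×-0.14627 + 0.88782×0.98924×0.99706 = -0.100573 + 0.875685 = 0.775112.
Inverse-square distance factor (a/d)² = 1.0025² = 1.005006.
Q̄ = (S₀/π) × 1.005006 × [bracket] = (589/π) × 1.005006 × 0.775112 = 146.05 W/m².
Daily total = Q̄ × 24.66 h × 3600 s/h = 146.05 × 24.66 × 3600 / 10⁶ = 12.97 MJ/m².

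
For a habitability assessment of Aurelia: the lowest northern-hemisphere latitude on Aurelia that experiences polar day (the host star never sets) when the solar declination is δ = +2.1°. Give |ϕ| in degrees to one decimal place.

Polar day requires cos h₀ = −tan ϕ tan δ ≤ −1, i.e. tan ϕ tan δ ≥ 1.
The boundary is |tan ϕ| · |tan δ| = 1, so |ϕ| = 90° − |δ| = 90° − 2.1° = 87.9° in the northern hemisphere.

|ϕ| = 87.9°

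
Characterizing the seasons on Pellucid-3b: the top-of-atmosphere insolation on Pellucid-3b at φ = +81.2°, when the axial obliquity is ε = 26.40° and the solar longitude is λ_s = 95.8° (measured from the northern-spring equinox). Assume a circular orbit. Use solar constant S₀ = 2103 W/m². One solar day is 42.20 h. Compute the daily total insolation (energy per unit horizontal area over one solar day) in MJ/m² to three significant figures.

Solar declination: sin δ = sin ε · sin λ_s = sin 26.40° × sin 95.8° = 0.44236, so δ = +26.254°.
cos H₀ = −tan(+81.2°) tan(+26.254°) = -3.1862 ≤ −1 ⇒ polar day, H₀ = π.
Bracket: H₀ sin φ sin δ + cos φ cos δ sin H₀ = 3.1416×0.98823×0.44236 + 0.15299×0.89684×0.00000 = 1.373361 + 0.000000 = 1.373361.
Q̄ = (S₀/π) × [bracket] = (2103/π) × 1.373361 = 919.34 W/m².
Daily total = Q̄ × 42.20 h × 3600 s/h = 919.34 × 42.20 × 3600 / 10⁶ = 139.7 MJ/m².

140 MJ/m²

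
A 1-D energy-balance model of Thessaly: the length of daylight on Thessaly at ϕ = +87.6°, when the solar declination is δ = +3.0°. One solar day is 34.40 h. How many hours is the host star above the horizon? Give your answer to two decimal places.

Sunrise equation: cos h₀ = −tan ϕ · tan δ = -1.2504 ≤ −1, so the host star never sets (polar day) and h₀ = π.
Daylight = 2h₀/(2π) × 34.40 h = (3.1416/π) × 34.40 = 34.40 h.

34.40 h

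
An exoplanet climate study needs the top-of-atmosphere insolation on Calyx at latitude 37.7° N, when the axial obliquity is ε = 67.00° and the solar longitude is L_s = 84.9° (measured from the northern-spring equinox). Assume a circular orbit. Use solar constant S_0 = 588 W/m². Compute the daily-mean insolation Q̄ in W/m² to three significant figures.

Q̄ ≈ 330 W/m²

Solar declination: sin δ = sin ε · sin L_s = sin 67.00° × sin 84.9° = 0.91686, so δ = +66.471°.
cos h₀ = −tan(+37.7°) tan(+66.471°) = -1.7751 ≤ −1 ⇒ polar day, h₀ = π.
Bracket: h₀ sin ϕ sin δ + cos ϕ cos δ sin h₀ = 3.1416×0.61153×0.91686 + 0.79122×0.39921×0.00000 = 1.761456 + 0.000000 = 1.761456.
Q̄ = (S_0/π) × [bracket] = (588/π) × 1.761456 = 329.7 W/m².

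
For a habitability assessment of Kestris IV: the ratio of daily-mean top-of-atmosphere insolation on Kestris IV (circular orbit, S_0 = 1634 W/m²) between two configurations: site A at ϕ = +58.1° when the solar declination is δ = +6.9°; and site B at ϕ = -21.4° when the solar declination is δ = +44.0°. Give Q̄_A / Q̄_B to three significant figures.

Q̄_A / Q̄_B ≈ 2.17

— Configuration A (ϕ=+58.1°):
cos h₀ = −tan(+58.1°) tan(+6.900°) = -0.1944, h₀ = 1.7665 rad.
Bracket: h₀ sin ϕ sin δ + cos ϕ cos δ sin h₀ = 1.7665×0.84897×0.12014 + 0.52844×0.99276×0.98092 = 0.180175 + 0.514604 = 0.694779.
Q̄ = (S_0/π) × [bracket] = (1634/π) × 0.694779 = 361.37 W/m².
— Configuration B (ϕ=-21.4°):
cos h₀ = −tan(-21.4°) tan(+44.000°) = 0.3784, h₀ = 1.1827 rad.
Bracket: h₀ sin ϕ sin δ + cos ϕ cos δ sin h₀ = 1.1827×-0.36488×0.69466 + 0.93106×0.71934×0.92562 = -0.299776 + 0.619933 = 0.320157.
Q̄ = (S_0/π) × [bracket] = (1634/π) × 0.320157 = 166.52 W/m².
Ratio Q̄_A / Q̄_B = 361.37 / 166.52 = 2.170.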